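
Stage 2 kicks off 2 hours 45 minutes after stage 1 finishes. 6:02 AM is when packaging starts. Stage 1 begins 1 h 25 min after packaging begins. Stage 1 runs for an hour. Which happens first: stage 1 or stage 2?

Stage 1 starts at 6:02 AM + 85 min = 7:27 AM.
Stage 1 ends at 7:27 AM + 60 min = 8:27 AM.
Stage 2 starts at 8:27 AM + 165 min = 11:12 AM.
Stage 1 starts at 7:27 AM and stage 2 starts at 11:12 AM, so stage 1 is first.

stage 1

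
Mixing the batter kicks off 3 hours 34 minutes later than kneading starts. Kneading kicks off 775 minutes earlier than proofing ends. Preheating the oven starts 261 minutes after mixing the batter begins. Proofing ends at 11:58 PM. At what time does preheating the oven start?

6:58 PM

Kneading starts at 11:58 PM − 775 min = 11:03 AM.
Mixing the batter starts at 11:03 AM + 214 min = 2:37 PM.
Preheating the oven starts at 2:37 PM + 261 min = 6:58 PM.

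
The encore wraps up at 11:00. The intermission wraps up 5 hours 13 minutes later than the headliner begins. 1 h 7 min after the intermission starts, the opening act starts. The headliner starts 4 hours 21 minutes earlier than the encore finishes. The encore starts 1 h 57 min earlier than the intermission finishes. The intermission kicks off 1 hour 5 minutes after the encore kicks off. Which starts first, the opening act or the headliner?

the headliner

The headliner starts at 11:00 − 261 min = 06:39.
The intermission ends at 06:39 + 313 min = 11:52.
The encore starts at 11:52 − 117 min = 09:55.
The intermission starts at 09:55 + 65 min = 11:00.
The opening act starts at 11:00 + 67 min = 12:07.
The opening act starts at 12:07 and the headliner starts at 06:39, so the headliner is first.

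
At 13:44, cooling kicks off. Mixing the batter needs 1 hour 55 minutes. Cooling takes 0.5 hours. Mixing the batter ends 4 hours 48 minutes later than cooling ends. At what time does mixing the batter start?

17:07

Cooling ends at 13:44 + 30 min = 14:14.
Mixing the batter ends at 14:14 + 288 min = 19:02.
Mixing the batter starts at 19:02 − 115 min = 17:07.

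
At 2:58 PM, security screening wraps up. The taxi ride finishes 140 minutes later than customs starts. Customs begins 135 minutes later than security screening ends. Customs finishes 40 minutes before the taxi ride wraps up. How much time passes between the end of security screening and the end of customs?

3 hours 55 minutes

Customs starts at 2:58 PM + 135 min = 5:13 PM.
The taxi ride ends at 5:13 PM + 140 min = 7:33 PM.
Customs ends at 7:33 PM − 40 min = 6:53 PM.
From 2:58 PM to 6:53 PM is 3 hours 55 minutes.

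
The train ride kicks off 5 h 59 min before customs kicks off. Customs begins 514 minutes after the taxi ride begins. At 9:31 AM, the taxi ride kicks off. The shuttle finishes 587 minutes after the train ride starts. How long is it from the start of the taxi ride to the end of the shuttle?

12 hours 22 minutes

Customs starts at 9:31 AM + 514 min = 6:05 PM.
The train ride starts at 6:05 PM − 359 min = 12:06 PM.
The shuttle ends at 12:06 PM + 587 min = 9:53 PM.
From 9:31 AM to 9:53 PM is 12 hours 22 minutes.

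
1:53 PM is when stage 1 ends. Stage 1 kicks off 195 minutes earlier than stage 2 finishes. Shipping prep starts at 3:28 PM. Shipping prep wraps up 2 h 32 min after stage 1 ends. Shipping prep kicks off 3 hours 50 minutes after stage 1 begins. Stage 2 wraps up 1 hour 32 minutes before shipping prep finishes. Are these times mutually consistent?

Shipping prep ends at 1:53 PM + 152 min = 4:25 PM.
Stage 2 ends at 4:25 PM − 92 min = 2:53 PM.
Stage 1 starts at 2:53 PM − 195 min = 11:38 AM.
Shipping prep starts at 11:38 AM + 230 min = 3:28 PM.
That matches the stated 3:28 PM, so the schedule is consistent.

Yes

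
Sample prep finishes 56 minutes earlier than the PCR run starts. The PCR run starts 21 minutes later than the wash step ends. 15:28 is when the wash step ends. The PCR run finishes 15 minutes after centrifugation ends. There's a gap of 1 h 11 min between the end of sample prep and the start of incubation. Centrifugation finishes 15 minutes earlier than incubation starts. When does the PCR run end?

The PCR run starts at 15:28 + 21 min = 15:49.
Sample prep ends at 15:49 − 56 min = 14:53.
Incubation starts at 14:53 + 71 min = 16:04.
Centrifugation ends at 16:04 − 15 min = 15:49.
The PCR run ends at 15:49 + 15 min = 16:04.

16:04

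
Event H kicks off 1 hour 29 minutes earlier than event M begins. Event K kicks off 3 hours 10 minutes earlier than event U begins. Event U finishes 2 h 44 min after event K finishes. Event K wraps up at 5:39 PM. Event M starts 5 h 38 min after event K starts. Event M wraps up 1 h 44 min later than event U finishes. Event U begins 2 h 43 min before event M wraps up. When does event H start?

Event U ends at 5:39 PM + 164 min = 8:23 PM.
Event M ends at 8:23 PM + 104 min = 10:07 PM.
Event U starts at 10:07 PM − 163 min = 7:24 PM.
Event K starts at 7:24 PM − 190 min = 4:14 PM.
Event M starts at 4:14 PM + 338 min = 9:52 PM.
Event H starts at 9:52 PM − 89 min = 8:23 PM.

8:23 PM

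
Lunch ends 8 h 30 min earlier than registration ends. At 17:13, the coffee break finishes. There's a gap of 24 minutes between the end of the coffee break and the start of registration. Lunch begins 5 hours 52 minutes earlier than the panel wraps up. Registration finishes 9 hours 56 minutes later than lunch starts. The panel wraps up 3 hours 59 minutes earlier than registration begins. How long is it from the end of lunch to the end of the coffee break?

8 h 1 min

Registration starts at 17:13 + 24 min = 17:37.
The panel ends at 17:37 − 239 min = 13:38.
Lunch starts at 13:38 − 352 min = 07:46.
Registration ends at 07:46 + 596 min = 17:42.
Lunch ends at 17:42 − 510 min = 09:12.
From 09:12 to 17:13 is 8 h 1 min.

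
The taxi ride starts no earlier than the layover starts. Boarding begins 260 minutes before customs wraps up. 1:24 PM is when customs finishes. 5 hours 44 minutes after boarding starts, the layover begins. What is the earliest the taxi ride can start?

2:48 PM

Boarding starts at 1:24 PM − 260 min = 9:04 AM.
The layover starts at 9:04 AM + 344 min = 2:48 PM.
The taxi ride is bounded by the layover, so the earliest it can start is 2:48 PM.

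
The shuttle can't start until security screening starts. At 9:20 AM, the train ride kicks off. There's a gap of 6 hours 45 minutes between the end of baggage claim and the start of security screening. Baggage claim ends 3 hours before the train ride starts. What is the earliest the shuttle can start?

Baggage claim ends at 9:20 AM − 180 min = 6:20 AM.
Security screening starts at 6:20 AM + 405 min = 1:05 PM.
The shuttle is bounded by security screening, so the earliest it can start is 1:05 PM.

1:05 PM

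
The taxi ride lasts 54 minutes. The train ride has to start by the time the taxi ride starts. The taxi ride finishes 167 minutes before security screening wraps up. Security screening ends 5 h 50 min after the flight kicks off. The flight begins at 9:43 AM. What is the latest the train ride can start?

Security screening ends at 9:43 AM + 350 min = 3:33 PM.
The taxi ride ends at 3:33 PM − 167 min = 12:46 PM.
The taxi ride starts at 12:46 PM − 54 min = 11:52 AM.
The train ride is bounded by the taxi ride, so the latest it can start is 11:52 AM.

11:52 AM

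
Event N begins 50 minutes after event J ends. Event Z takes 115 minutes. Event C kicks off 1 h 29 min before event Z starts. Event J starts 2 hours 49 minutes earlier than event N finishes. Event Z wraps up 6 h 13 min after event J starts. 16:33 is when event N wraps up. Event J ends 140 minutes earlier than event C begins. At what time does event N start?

15:03

Event J starts at 16:33 − 169 min = 13:44.
Event Z ends at 13:44 + 373 min = 19:57.
Event Z starts at 19:57 − 115 min = 18:02.
Event C starts at 18:02 − 89 min = 16:33.
Event J ends at 16:33 − 140 min = 14:13.
Event N starts at 14:13 + 50 min = 15:03.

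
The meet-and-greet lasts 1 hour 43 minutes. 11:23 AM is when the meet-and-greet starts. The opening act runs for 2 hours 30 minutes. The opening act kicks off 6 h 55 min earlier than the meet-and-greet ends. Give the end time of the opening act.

8:41 AM

The meet-and-greet ends at 11:23 AM + 103 min = 1:06 PM.
The opening act starts at 1:06 PM − 415 min = 6:11 AM.
The opening act ends at 6:11 AM + 150 min = 8:41 AM.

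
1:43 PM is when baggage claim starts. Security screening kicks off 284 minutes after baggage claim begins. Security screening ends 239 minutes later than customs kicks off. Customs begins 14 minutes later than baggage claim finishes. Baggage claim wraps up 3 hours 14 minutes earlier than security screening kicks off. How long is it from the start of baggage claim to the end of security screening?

Security screening starts at 1:43 PM + 284 min = 6:27 PM.
Baggage claim ends at 6:27 PM − 194 min = 3:13 PM.
Customs starts at 3:13 PM + 14 min = 3:27 PM.
Security screening ends at 3:27 PM + 239 min = 7:26 PM.
From 1:43 PM to 7:26 PM is 5 h 43 min.

5 h 43 min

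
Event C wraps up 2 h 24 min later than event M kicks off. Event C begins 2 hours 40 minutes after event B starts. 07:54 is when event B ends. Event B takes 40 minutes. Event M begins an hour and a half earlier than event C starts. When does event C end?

Event B starts at 07:54 − 40 min = 07:14.
Event C starts at 07:14 + 160 min = 09:54.
Event M starts at 09:54 − 90 min = 08:24.
Event C ends at 08:24 + 144 min = 10:48.

10:48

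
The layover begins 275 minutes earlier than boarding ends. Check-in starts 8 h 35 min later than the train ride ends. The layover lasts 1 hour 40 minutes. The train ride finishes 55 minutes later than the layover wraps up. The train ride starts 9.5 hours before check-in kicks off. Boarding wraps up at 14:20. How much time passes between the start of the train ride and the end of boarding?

2 hours 55 minutes

The layover starts at 14:20 − 275 min = 09:45.
The layover ends at 09:45 + 100 min = 11:25.
The train ride ends at 11:25 + 55 min = 12:20.
Check-in starts at 12:20 + 515 min = 20:55.
The train ride starts at 20:55 − 570 min = 11:25.
From 11:25 to 14:20 is 2 hours 55 minutes.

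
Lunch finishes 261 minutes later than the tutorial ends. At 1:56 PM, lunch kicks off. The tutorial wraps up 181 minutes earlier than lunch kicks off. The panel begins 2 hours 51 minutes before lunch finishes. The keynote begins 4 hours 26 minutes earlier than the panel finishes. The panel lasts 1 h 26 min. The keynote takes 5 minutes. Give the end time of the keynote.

9:30 AM

The tutorial ends at 1:56 PM − 181 min = 10:55 AM.
Lunch ends at 10:55 AM + 261 min = 3:16 PM.
The panel starts at 3:16 PM − 171 min = 12:25 PM.
The panel ends at 12:25 PM + 86 min = 1:51 PM.
The keynote starts at 1:51 PM − 266 min = 9:25 AM.
The keynote ends at 9:25 AM + 5 min = 9:30 AM.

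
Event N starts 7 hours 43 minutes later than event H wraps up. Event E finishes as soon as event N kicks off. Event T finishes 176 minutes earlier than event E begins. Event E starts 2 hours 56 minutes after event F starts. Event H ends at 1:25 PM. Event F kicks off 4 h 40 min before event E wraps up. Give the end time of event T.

Event N starts at 1:25 PM + 463 min = 9:08 PM.
So event E ends at 9:08 PM.
Event F starts at 9:08 PM − 280 min = 4:28 PM.
Event E starts at 4:28 PM + 176 min = 7:24 PM.
Event T ends at 7:24 PM − 176 min = 4:28 PM.

4:28 PM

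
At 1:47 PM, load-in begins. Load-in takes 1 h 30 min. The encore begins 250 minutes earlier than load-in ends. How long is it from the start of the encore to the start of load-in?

160 minutes

Load-in ends at 1:47 PM + 90 min = 3:17 PM.
The encore starts at 3:17 PM − 250 min = 11:07 AM.
From 11:07 AM to 1:47 PM is 160 minutes.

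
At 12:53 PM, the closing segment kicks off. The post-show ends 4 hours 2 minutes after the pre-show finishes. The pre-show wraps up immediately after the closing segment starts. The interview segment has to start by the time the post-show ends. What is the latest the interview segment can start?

The pre-show ends at 12:53 PM.
The post-show ends at 12:53 PM + 242 min = 4:55 PM.
The interview segment is bounded by the post-show, so the latest it can start is 4:55 PM.

4:55 PM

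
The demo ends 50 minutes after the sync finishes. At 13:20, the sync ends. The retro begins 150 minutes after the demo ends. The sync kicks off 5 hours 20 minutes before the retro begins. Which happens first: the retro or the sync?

The demo ends at 13:20 + 50 min = 14:10.
The retro starts at 14:10 + 150 min = 16:40.
The sync starts at 16:40 − 320 min = 11:20.
The retro starts at 16:40 and the sync starts at 11:20, so the sync is first.

the sync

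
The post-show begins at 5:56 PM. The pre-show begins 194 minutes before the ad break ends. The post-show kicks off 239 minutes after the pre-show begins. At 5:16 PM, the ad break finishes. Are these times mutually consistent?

The pre-show starts at 5:16 PM − 194 min = 2:02 PM.
The post-show starts at 2:02 PM + 239 min = 6:01 PM.
But the post-show is also said to start at 5:56 PM — a 5-minute conflict.

No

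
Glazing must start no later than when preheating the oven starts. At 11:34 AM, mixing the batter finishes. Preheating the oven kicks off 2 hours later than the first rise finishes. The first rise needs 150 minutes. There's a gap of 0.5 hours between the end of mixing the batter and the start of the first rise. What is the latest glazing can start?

4:34 PM

The first rise starts at 11:34 AM + 30 min = 12:04 PM.
The first rise ends at 12:04 PM + 150 min = 2:34 PM.
Preheating the oven starts at 2:34 PM + 120 min = 4:34 PM.
Glazing is bounded by preheating the oven, so the latest it can start is 4:34 PM.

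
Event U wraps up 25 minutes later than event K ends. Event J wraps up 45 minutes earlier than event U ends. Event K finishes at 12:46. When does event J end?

Event U ends at 12:46 + 25 min = 13:11.
Event J ends at 13:11 − 45 min = 12:26.

12:26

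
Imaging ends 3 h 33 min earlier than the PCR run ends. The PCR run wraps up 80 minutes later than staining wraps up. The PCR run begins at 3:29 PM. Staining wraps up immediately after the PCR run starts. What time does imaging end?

Staining ends at 3:29 PM.
The PCR run ends at 3:29 PM + 80 min = 4:49 PM.
Imaging ends at 4:49 PM − 213 min = 1:16 PM.

1:16 PM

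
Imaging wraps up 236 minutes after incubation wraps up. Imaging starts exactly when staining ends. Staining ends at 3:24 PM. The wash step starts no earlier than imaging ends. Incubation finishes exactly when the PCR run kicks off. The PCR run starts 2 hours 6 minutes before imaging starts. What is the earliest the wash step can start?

5:14 PM

Imaging starts at 3:24 PM.
The PCR run starts at 3:24 PM − 126 min = 1:18 PM.
So incubation ends at 1:18 PM.
Imaging ends at 1:18 PM + 236 min = 5:14 PM.
The wash step is bounded by imaging, so the earliest it can start is 5:14 PM.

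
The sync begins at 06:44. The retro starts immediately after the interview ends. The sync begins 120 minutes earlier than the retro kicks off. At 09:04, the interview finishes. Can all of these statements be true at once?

No

The retro starts at 09:04.
The sync starts at 09:04 − 120 min = 07:04.
But the sync is also said to start at 06:44 — a 20-minute conflict.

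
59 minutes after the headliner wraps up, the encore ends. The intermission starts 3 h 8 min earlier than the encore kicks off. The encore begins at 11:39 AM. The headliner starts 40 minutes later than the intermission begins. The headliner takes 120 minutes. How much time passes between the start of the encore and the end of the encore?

The intermission starts at 11:39 AM − 188 min = 8:31 AM.
The headliner starts at 8:31 AM + 40 min = 9:11 AM.
The headliner ends at 9:11 AM + 120 min = 11:11 AM.
The encore ends at 11:11 AM + 59 min = 12:10 PM.
From 11:39 AM to 12:10 PM is 31 minutes.

31 minutes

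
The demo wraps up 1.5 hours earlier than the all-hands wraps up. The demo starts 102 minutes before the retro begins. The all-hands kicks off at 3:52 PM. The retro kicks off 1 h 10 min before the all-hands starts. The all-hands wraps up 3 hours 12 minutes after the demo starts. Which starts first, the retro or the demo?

the demo

The retro starts at 3:52 PM − 70 min = 2:42 PM.
The demo starts at 2:42 PM − 102 min = 1:00 PM.
The retro starts at 2:42 PM and the demo starts at 1:00 PM, so the demo is first.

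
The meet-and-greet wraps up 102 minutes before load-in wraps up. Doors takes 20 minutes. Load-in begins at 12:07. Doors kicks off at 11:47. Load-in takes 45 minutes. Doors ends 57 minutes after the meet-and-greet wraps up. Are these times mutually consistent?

Load-in ends at 12:07 + 45 min = 12:52.
The meet-and-greet ends at 12:52 − 102 min = 11:10.
Doors ends at 11:10 + 57 min = 12:07.
Doors starts at 12:07 − 20 min = 11:47.
That matches the stated 11:47, so the schedule is consistent.

Yes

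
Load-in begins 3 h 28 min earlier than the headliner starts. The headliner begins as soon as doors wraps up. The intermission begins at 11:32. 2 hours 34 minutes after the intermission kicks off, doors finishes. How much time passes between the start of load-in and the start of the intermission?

54 minutes

Doors ends at 11:32 + 154 min = 14:06.
So the headliner starts at 14:06.
Load-in starts at 14:06 − 208 min = 10:38.
From 10:38 to 11:32 is 54 minutes.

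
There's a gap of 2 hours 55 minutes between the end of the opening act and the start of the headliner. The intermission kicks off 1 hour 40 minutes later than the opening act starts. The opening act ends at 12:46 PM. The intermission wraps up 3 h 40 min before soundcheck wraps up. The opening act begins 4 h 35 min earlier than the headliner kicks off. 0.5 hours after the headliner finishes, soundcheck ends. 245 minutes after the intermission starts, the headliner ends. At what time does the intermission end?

1:41 PM

The headliner starts at 12:46 PM + 175 min = 3:41 PM.
The opening act starts at 3:41 PM − 275 min = 11:06 AM.
The intermission starts at 11:06 AM + 100 min = 12:46 PM.
The headliner ends at 12:46 PM + 245 min = 4:51 PM.
Soundcheck ends at 4:51 PM + 30 min = 5:21 PM.
The intermission ends at 5:21 PM − 220 min = 1:41 PM.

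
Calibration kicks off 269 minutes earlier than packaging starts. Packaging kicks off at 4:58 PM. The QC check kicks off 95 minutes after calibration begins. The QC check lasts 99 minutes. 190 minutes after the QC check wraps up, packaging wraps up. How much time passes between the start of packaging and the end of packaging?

Calibration starts at 4:58 PM − 269 min = 12:29 PM.
The QC check starts at 12:29 PM + 95 min = 2:04 PM.
The QC check ends at 2:04 PM + 99 min = 3:43 PM.
Packaging ends at 3:43 PM + 190 min = 6:53 PM.
From 4:58 PM to 6:53 PM is 1 h 55 min.

1 h 55 min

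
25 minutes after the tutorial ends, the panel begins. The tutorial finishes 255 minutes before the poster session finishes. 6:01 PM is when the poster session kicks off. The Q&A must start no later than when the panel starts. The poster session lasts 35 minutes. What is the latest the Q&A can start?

The poster session ends at 6:01 PM + 35 min = 6:36 PM.
The tutorial ends at 6:36 PM − 255 min = 2:21 PM.
The panel starts at 2:21 PM + 25 min = 2:46 PM.
The Q&A is bounded by the panel, so the latest it can start is 2:46 PM.

2:46 PM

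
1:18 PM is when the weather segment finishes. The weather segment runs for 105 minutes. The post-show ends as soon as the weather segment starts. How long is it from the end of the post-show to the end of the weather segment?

The weather segment starts at 1:18 PM − 105 min = 11:33 AM.
So the post-show ends at 11:33 AM.
From 11:33 AM to 1:18 PM is 1 h 45 min.

1 h 45 min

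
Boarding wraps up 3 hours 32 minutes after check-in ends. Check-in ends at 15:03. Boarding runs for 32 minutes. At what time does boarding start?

18:03

Boarding ends at 15:03 + 212 min = 18:35.
Boarding starts at 18:35 − 32 min = 18:03.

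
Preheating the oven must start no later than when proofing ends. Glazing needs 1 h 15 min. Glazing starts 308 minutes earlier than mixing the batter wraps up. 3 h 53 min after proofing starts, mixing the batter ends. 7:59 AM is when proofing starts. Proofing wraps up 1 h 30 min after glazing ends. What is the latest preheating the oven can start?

9:29 AM

Mixing the batter ends at 7:59 AM + 233 min = 11:52 AM.
Glazing starts at 11:52 AM − 308 min = 6:44 AM.
Glazing ends at 6:44 AM + 75 min = 7:59 AM.
Proofing ends at 7:59 AM + 90 min = 9:29 AM.
Preheating the oven is bounded by proofing, so the latest it can start is 9:29 AM.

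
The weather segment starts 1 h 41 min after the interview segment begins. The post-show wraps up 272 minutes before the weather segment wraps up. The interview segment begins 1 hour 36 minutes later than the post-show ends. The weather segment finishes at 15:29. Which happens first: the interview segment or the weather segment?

the interview segment

The post-show ends at 15:29 − 272 min = 10:57.
The interview segment starts at 10:57 + 96 min = 12:33.
The weather segment starts at 12:33 + 101 min = 14:14.
The interview segment starts at 12:33 and the weather segment starts at 14:14, so the interview segment is first.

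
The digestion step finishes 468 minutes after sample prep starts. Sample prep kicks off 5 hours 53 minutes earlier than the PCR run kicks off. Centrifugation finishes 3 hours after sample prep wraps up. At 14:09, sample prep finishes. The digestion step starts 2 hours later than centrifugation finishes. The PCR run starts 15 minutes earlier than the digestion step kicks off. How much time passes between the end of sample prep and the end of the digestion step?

400 minutes

Centrifugation ends at 14:09 + 180 min = 17:09.
The digestion step starts at 17:09 + 120 min = 19:09.
The PCR run starts at 19:09 − 15 min = 18:54.
Sample prep starts at 18:54 − 353 min = 13:01.
The digestion step ends at 13:01 + 468 min = 20:49.
From 14:09 to 20:49 is 400 minutes.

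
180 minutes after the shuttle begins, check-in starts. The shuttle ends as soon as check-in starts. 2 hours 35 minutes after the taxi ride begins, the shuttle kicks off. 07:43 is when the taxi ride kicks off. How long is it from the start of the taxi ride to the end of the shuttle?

335 minutes

The shuttle starts at 07:43 + 155 min = 10:18.
Check-in starts at 10:18 + 180 min = 13:18.
So the shuttle ends at 13:18.
From 07:43 to 13:18 is 335 minutes.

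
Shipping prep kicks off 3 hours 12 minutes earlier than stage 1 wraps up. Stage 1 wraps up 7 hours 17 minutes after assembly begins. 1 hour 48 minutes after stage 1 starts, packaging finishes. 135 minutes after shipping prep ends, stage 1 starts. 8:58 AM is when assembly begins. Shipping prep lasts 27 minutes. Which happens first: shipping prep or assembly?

assembly

Stage 1 ends at 8:58 AM + 437 min = 4:15 PM.
Shipping prep starts at 4:15 PM − 192 min = 1:03 PM.
Shipping prep starts at 1:03 PM and assembly starts at 8:58 AM, so assembly is first.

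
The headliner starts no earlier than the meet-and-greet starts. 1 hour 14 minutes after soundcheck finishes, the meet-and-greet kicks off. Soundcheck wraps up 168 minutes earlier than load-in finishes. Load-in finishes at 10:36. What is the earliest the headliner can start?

Soundcheck ends at 10:36 − 168 min = 07:48.
The meet-and-greet starts at 07:48 + 74 min = 09:02.
The headliner is bounded by the meet-and-greet, so the earliest it can start is 09:02.

09:02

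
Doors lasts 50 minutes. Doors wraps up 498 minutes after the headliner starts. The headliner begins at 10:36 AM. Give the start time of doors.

6:04 PM

Doors ends at 10:36 AM + 498 min = 6:54 PM.
Doors starts at 6:54 PM − 50 min = 6:04 PM.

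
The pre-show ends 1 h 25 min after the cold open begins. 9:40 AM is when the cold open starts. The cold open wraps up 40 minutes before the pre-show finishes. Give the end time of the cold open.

10:25 AM

The pre-show ends at 9:40 AM + 85 min = 11:05 AM.
The cold open ends at 11:05 AM − 40 min = 10:25 AM.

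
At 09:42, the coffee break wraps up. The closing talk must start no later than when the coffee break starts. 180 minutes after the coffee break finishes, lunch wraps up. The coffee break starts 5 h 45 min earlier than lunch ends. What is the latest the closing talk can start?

06:57

Lunch ends at 09:42 + 180 min = 12:42.
The coffee break starts at 12:42 − 345 min = 06:57.
The closing talk is bounded by the coffee break, so the latest it can start is 06:57.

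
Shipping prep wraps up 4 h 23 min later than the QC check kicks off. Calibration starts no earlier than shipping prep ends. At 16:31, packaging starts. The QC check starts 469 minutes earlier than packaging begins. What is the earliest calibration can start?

13:05

The QC check starts at 16:31 − 469 min = 08:42.
Shipping prep ends at 08:42 + 263 min = 13:05.
Calibration is bounded by shipping prep, so the earliest it can start is 13:05.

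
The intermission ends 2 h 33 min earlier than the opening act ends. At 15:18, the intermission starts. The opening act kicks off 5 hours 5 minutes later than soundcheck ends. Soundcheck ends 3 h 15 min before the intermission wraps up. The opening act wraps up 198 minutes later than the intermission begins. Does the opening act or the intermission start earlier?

the intermission

The opening act ends at 15:18 + 198 min = 18:36.
The intermission ends at 18:36 − 153 min = 16:03.
Soundcheck ends at 16:03 − 195 min = 12:48.
The opening act starts at 12:48 + 305 min = 17:53.
The opening act starts at 17:53 and the intermission starts at 15:18, so the intermission is first.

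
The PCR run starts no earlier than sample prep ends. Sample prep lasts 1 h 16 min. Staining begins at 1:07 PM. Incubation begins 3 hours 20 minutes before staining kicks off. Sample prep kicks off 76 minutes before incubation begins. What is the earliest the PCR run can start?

9:47 AM

Incubation starts at 1:07 PM − 200 min = 9:47 AM.
Sample prep starts at 9:47 AM − 76 min = 8:31 AM.
Sample prep ends at 8:31 AM + 76 min = 9:47 AM.
The PCR run is bounded by sample prep, so the earliest it can start is 9:47 AM.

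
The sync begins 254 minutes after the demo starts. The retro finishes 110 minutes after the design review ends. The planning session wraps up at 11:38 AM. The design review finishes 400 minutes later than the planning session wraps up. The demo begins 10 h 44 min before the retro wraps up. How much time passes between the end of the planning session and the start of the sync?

The design review ends at 11:38 AM + 400 min = 6:18 PM.
The retro ends at 6:18 PM + 110 min = 8:08 PM.
The demo starts at 8:08 PM − 644 min = 9:24 AM.
The sync starts at 9:24 AM + 254 min = 1:38 PM.
From 11:38 AM to 1:38 PM is 120 minutes.

120 minutes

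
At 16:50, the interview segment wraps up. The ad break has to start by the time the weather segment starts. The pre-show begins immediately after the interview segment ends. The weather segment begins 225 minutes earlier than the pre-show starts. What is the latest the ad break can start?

13:05

The pre-show starts at 16:50.
The weather segment starts at 16:50 − 225 min = 13:05.
The ad break is bounded by the weather segment, so the latest it can start is 13:05.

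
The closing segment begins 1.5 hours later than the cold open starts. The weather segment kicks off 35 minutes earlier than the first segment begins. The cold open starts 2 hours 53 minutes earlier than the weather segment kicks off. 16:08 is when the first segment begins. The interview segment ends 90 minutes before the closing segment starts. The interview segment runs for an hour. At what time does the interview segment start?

11:40

The weather segment starts at 16:08 − 35 min = 15:33.
The cold open starts at 15:33 − 173 min = 12:40.
The closing segment starts at 12:40 + 90 min = 14:10.
The interview segment ends at 14:10 − 90 min = 12:40.
The interview segment starts at 12:40 − 60 min = 11:40.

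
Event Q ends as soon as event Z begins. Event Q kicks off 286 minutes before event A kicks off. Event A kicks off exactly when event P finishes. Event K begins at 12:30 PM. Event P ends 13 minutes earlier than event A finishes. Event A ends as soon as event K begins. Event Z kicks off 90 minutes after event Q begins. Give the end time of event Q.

Event A ends at 12:30 PM.
Event P ends at 12:30 PM − 13 min = 12:17 PM.
So event A starts at 12:17 PM.
Event Q starts at 12:17 PM − 286 min = 7:31 AM.
Event Z starts at 7:31 AM + 90 min = 9:01 AM.
So event Q ends at 9:01 AM.

9:01 AM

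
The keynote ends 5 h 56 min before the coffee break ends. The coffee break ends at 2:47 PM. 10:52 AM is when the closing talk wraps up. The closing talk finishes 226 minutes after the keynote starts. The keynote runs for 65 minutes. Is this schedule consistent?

The keynote ends at 2:47 PM − 356 min = 8:51 AM.
The keynote starts at 8:51 AM − 65 min = 7:46 AM.
The closing talk ends at 7:46 AM + 226 min = 11:32 AM.
But the closing talk is also said to end at 10:52 AM — a 40-minute conflict.

No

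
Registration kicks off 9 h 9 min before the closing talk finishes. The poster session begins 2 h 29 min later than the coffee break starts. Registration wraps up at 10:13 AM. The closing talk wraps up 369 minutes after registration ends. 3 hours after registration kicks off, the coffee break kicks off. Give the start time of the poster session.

The closing talk ends at 10:13 AM + 369 min = 4:22 PM.
Registration starts at 4:22 PM − 549 min = 7:13 AM.
The coffee break starts at 7:13 AM + 180 min = 10:13 AM.
The poster session starts at 10:13 AM + 149 min = 12:42 PM.

12:42 PM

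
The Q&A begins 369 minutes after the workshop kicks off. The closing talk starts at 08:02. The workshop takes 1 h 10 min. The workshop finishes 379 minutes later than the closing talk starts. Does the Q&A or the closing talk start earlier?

The workshop ends at 08:02 + 379 min = 14:21.
The workshop starts at 14:21 − 70 min = 13:11.
The Q&A starts at 13:11 + 369 min = 19:20.
The Q&A starts at 19:20 and the closing talk starts at 08:02, so the closing talk is first.

the closing talk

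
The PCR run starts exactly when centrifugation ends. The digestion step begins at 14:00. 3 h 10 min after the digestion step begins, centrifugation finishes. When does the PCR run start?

17:10

Centrifugation ends at 14:00 + 190 min = 17:10.
So the PCR run starts at 17:10.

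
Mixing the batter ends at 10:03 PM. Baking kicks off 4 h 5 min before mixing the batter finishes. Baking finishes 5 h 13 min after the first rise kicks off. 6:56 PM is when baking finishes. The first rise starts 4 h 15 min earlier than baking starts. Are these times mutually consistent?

Baking starts at 10:03 PM − 245 min = 5:58 PM.
The first rise starts at 5:58 PM − 255 min = 1:43 PM.
Baking ends at 1:43 PM + 313 min = 6:56 PM.
That matches the stated 6:56 PM, so the schedule is consistent.

Yes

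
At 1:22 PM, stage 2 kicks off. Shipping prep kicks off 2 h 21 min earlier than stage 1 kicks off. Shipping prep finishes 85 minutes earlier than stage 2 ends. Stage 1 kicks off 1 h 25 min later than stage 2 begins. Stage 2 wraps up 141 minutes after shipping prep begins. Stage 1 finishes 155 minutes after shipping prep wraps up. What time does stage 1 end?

3:57 PM

Stage 1 starts at 1:22 PM + 85 min = 2:47 PM.
Shipping prep starts at 2:47 PM − 141 min = 12:26 PM.
Stage 2 ends at 12:26 PM + 141 min = 2:47 PM.
Shipping prep ends at 2:47 PM − 85 min = 1:22 PM.
Stage 1 ends at 1:22 PM + 155 min = 3:57 PM.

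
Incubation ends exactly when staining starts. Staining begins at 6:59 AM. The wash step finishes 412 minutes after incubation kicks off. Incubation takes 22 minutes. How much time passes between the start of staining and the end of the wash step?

6.5 hours

Incubation ends at 6:59 AM.
Incubation starts at 6:59 AM − 22 min = 6:37 AM.
The wash step ends at 6:37 AM + 412 min = 1:29 PM.
From 6:59 AM to 1:29 PM is 6.5 hours.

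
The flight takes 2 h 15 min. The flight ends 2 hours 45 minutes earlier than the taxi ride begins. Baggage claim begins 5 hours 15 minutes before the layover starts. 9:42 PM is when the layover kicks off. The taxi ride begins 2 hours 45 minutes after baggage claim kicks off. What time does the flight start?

2:12 PM

Baggage claim starts at 9:42 PM − 315 min = 4:27 PM.
The taxi ride starts at 4:27 PM + 165 min = 7:12 PM.
The flight ends at 7:12 PM − 165 min = 4:27 PM.
The flight starts at 4:27 PM − 135 min = 2:12 PM.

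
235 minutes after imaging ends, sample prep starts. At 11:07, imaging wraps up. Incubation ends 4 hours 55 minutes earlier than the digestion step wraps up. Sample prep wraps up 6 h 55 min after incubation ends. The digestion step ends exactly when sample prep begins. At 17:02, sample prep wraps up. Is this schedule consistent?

Sample prep starts at 11:07 + 235 min = 15:02.
So the digestion step ends at 15:02.
Incubation ends at 15:02 − 295 min = 10:07.
Sample prep ends at 10:07 + 415 min = 17:02.
That matches the stated 17:02, so the schedule is consistent.

Yes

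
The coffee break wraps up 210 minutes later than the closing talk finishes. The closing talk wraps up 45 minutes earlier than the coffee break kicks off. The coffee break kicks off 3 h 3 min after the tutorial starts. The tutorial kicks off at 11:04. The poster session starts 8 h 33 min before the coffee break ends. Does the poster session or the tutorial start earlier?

the poster session

The coffee break starts at 11:04 + 183 min = 14:07.
The closing talk ends at 14:07 − 45 min = 13:22.
The coffee break ends at 13:22 + 210 min = 16:52.
The poster session starts at 16:52 − 513 min = 08:19.
The poster session starts at 08:19 and the tutorial starts at 11:04, so the poster session is first.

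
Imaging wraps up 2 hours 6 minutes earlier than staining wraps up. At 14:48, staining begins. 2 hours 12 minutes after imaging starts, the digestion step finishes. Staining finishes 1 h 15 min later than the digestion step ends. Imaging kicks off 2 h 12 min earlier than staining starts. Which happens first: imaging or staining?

Imaging starts at 14:48 − 132 min = 12:36.
Imaging starts at 12:36 and staining starts at 14:48, so imaging is first.

imaging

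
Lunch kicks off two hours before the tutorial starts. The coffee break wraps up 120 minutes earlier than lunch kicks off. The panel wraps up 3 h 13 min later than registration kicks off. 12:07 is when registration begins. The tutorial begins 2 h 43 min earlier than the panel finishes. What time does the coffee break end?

The panel ends at 12:07 + 193 min = 15:20.
The tutorial starts at 15:20 − 163 min = 12:37.
Lunch starts at 12:37 − 120 min = 10:37.
The coffee break ends at 10:37 − 120 min = 08:37.

08:37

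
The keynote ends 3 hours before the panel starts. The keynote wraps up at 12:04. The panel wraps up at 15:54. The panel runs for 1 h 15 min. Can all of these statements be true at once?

The panel starts at 15:54 − 75 min = 14:39.
The keynote ends at 14:39 − 180 min = 11:39.
But the keynote is also said to end at 12:04 — a 25-minute conflict.

No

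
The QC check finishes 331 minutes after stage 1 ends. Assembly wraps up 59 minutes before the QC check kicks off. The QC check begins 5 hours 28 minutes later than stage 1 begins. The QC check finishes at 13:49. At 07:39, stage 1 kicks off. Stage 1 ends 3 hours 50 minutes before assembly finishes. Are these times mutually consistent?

Yes

The QC check starts at 07:39 + 328 min = 13:07.
Assembly ends at 13:07 − 59 min = 12:08.
Stage 1 ends at 12:08 − 230 min = 08:18.
The QC check ends at 08:18 + 331 min = 13:49.
That matches the stated 13:49, so the schedule is consistent.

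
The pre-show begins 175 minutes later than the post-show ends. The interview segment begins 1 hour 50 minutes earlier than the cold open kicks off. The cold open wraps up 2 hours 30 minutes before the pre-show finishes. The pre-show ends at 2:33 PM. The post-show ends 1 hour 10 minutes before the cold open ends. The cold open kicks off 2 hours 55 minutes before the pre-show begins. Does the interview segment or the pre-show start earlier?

the interview segment

The cold open ends at 2:33 PM − 150 min = 12:03 PM.
The post-show ends at 12:03 PM − 70 min = 10:53 AM.
The pre-show starts at 10:53 AM + 175 min = 1:48 PM.
The cold open starts at 1:48 PM − 175 min = 10:53 AM.
The interview segment starts at 10:53 AM − 110 min = 9:03 AM.
The interview segment starts at 9:03 AM and the pre-show starts at 1:48 PM, so the interview segment is first.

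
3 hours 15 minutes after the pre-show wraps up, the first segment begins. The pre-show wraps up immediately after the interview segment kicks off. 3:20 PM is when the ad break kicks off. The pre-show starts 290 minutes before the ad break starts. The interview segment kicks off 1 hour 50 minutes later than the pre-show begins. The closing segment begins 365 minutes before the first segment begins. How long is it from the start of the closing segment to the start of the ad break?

The pre-show starts at 3:20 PM − 290 min = 10:30 AM.
The interview segment starts at 10:30 AM + 110 min = 12:20 PM.
So the pre-show ends at 12:20 PM.
The first segment starts at 12:20 PM + 195 min = 3:35 PM.
The closing segment starts at 3:35 PM − 365 min = 9:30 AM.
From 9:30 AM to 3:20 PM is 350 minutes.

350 minutes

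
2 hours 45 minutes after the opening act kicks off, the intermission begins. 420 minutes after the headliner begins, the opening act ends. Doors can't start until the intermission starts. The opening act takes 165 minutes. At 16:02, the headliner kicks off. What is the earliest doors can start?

The opening act ends at 16:02 + 420 min = 23:02.
The opening act starts at 23:02 − 165 min = 20:17.
The intermission starts at 20:17 + 165 min = 23:02.
Doors is bounded by the intermission, so the earliest it can start is 23:02.

23:02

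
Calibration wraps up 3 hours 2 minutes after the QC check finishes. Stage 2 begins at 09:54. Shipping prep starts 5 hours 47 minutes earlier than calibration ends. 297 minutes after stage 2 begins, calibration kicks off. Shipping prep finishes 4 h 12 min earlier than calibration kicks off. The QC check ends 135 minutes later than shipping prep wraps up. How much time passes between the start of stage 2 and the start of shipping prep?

Calibration starts at 09:54 + 297 min = 14:51.
Shipping prep ends at 14:51 − 252 min = 10:39.
The QC check ends at 10:39 + 135 min = 12:54.
Calibration ends at 12:54 + 182 min = 15:56.
Shipping prep starts at 15:56 − 347 min = 10:09.
From 09:54 to 10:09 is 15 minutes.

15 minutes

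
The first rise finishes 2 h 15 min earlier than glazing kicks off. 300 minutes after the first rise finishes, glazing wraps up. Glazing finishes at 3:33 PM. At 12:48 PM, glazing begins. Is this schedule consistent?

Yes

The first rise ends at 12:48 PM − 135 min = 10:33 AM.
Glazing ends at 10:33 AM + 300 min = 3:33 PM.
That matches the stated 3:33 PM, so the schedule is consistent.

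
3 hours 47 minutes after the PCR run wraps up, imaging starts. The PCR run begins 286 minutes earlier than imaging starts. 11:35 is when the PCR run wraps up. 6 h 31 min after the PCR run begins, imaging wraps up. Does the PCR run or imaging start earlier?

the PCR run

Imaging starts at 11:35 + 227 min = 15:22.
The PCR run starts at 15:22 − 286 min = 10:36.
The PCR run starts at 10:36 and imaging starts at 15:22, so the PCR run is first.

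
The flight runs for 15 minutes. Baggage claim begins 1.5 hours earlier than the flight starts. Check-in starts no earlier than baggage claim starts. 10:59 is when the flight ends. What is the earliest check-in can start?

09:14

The flight starts at 10:59 − 15 min = 10:44.
Baggage claim starts at 10:44 − 90 min = 09:14.
Check-in is bounded by baggage claim, so the earliest it can start is 09:14.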